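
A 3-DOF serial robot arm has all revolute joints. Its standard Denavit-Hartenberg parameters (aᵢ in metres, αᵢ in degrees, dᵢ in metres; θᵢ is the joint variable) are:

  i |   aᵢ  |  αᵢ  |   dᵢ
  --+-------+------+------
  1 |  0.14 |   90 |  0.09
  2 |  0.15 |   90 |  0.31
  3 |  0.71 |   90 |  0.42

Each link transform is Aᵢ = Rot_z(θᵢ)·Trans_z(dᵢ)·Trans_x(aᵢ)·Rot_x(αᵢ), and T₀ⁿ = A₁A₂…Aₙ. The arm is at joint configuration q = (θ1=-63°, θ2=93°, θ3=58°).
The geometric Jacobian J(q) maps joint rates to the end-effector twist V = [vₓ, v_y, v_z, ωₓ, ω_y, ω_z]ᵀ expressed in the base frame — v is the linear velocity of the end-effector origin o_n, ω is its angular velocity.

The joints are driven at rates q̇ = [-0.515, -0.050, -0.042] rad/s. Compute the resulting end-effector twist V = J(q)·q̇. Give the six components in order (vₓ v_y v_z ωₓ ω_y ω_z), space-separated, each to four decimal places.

-0.4314 0.2781 0.0057 0.0255 0.0601 -0.5172

o_n = [-0.5712, -0.8880, 0.6375]
J₁: ẑ×o_n = [0.8880, -0.5712, 0.0000], ω = ẑ
J2: z=[-0.8910, -0.4540, 0.0000] o=[0.0636, -0.1247, 0.0900] → [-0.2486, 0.4878, 0.3919, -0.8910, -0.4540, 0.0000]
J3: z=[0.4534, -0.8898, 0.0523] o=[-0.2162, -0.2585, 0.2398] → [-0.3209, -0.1989, -0.6013, 0.4534, -0.8898, 0.0523]
V = J·q̇ = [-0.4314, 0.2781, 0.0057, 0.0255, 0.0601, -0.5172]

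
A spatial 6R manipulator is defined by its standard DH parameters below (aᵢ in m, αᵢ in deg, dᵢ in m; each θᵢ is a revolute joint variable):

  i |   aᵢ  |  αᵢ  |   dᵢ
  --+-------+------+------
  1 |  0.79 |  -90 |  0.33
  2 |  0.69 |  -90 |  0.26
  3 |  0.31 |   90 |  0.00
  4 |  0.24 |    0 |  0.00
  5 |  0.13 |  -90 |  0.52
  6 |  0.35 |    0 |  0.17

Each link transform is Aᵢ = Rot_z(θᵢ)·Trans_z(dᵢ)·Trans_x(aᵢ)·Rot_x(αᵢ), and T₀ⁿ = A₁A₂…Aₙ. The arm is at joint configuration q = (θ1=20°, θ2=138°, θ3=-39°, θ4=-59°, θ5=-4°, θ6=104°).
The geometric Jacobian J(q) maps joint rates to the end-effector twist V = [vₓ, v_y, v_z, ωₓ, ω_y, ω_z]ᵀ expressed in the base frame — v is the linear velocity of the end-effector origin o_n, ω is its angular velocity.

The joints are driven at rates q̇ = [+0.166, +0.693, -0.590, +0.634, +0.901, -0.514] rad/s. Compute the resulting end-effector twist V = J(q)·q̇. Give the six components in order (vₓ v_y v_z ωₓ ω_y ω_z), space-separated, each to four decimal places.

-0.7655 0.0343 0.7077 0.8944 2.0258 0.4387

o_n = [-0.1499, 0.7769, -0.4962]
J₁: ẑ×o_n = [-0.7769, -0.1499, 0.0000], ω = ẑ
J2: z=[-0.3420, 0.9397, 0.0000] o=[0.7424, 0.2702, 0.3300] → [-0.7764, -0.2826, 0.6652, -0.3420, 0.9397, 0.0000]
J3: z=[-0.6288, -0.2289, 0.7431] o=[0.1716, 0.3391, -0.1317] → [-0.2419, -0.4681, -0.3488, -0.6288, -0.2289, 0.7431]
J4: z=[0.1737, 0.8902, 0.4211] o=[-0.0634, 0.4612, -0.2929] → [-0.3139, -0.0011, 0.1319, 0.1737, 0.8902, 0.4211]
J5: z=[0.1737, 0.8902, 0.4211] o=[-0.0277, 0.5570, -0.5101] → [-0.0803, -0.0539, 0.1470, 0.1737, 0.8902, 0.4211]
J6: z=[-0.9608, 0.2470, -0.1260] o=[0.0907, 1.0697, -0.4079] → [-0.0587, -0.0546, 0.3407, -0.9608, 0.2470, -0.1260]
V = J·q̇ = [-0.7655, 0.0343, 0.7077, 0.8944, 2.0258, 0.4387]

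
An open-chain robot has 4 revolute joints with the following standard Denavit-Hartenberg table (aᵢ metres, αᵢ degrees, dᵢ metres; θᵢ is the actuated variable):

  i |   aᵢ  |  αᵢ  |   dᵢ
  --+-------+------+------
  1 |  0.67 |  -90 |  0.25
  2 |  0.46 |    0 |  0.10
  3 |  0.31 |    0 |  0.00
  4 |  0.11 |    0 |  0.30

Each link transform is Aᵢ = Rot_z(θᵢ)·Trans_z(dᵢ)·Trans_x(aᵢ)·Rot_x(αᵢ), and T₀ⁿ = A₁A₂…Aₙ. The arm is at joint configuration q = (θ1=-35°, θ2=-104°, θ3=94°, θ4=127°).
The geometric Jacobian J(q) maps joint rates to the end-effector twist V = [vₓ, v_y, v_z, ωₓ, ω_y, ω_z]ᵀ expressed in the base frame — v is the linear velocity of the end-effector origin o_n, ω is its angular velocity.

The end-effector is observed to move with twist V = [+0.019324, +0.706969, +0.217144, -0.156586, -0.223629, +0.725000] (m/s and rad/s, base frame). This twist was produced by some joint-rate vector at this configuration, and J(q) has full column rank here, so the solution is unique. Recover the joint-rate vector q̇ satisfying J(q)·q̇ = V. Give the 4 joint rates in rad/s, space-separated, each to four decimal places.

0.7250 -0.1840 -0.6390 0.5500

o_n = [0.8963, -0.1393, 0.6522]
J₁: ẑ×o_n = [0.1393, 0.8963, -0.0000], ω = ẑ
J2: z=[0.5736, 0.8192, 0.0000] o=[0.5488, -0.3843, 0.2500] → [0.3294, -0.2307, -0.1441, 0.5736, 0.8192, 0.0000]
J3: z=[0.5736, 0.8192, 0.0000] o=[0.5150, -0.2386, 0.6963] → [-0.0362, 0.0253, -0.2554, 0.5736, 0.8192, 0.0000]
J4: z=[0.5736, 0.8192, 0.0000] o=[0.7651, -0.4137, 0.7502] → [-0.0803, 0.0562, 0.0499, 0.5736, 0.8192, 0.0000]
q̇ = J⁺·V = [0.7250, -0.1840, -0.6390, 0.5500]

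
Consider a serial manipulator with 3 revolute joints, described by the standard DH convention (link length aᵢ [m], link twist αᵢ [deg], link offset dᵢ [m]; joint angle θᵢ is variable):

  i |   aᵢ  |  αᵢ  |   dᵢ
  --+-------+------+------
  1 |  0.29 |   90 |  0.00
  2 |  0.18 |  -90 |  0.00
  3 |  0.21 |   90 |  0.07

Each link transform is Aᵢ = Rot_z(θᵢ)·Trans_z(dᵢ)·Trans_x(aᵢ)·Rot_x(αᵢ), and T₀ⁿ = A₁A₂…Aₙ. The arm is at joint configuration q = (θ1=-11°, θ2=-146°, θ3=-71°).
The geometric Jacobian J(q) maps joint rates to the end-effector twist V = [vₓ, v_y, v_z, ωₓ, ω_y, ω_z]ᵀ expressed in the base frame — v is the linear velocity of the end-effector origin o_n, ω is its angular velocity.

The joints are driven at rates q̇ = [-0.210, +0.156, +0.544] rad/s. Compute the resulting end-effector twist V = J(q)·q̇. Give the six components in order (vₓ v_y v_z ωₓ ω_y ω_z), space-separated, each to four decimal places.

o_n = [0.0831, -0.2184, -0.1969]
J₁: ẑ×o_n = [0.2184, 0.0831, -0.0000], ω = ẑ
J2: z=[-0.1908, -0.9816, 0.0000] o=[0.2847, -0.0553, 0.0000] → [0.1933, -0.0376, -0.1668, -0.1908, -0.9816, 0.0000]
J3: z=[0.5489, -0.1067, -0.8290] o=[0.1382, -0.0269, -0.1007] → [-0.1485, 0.0985, -0.1110, 0.5489, -0.1067, -0.8290]
V = J·q̇ = [-0.0965, 0.0303, -0.0864, 0.2688, -0.2112, -0.6610]

-0.0965 0.0303 -0.0864 0.2688 -0.2112 -0.6610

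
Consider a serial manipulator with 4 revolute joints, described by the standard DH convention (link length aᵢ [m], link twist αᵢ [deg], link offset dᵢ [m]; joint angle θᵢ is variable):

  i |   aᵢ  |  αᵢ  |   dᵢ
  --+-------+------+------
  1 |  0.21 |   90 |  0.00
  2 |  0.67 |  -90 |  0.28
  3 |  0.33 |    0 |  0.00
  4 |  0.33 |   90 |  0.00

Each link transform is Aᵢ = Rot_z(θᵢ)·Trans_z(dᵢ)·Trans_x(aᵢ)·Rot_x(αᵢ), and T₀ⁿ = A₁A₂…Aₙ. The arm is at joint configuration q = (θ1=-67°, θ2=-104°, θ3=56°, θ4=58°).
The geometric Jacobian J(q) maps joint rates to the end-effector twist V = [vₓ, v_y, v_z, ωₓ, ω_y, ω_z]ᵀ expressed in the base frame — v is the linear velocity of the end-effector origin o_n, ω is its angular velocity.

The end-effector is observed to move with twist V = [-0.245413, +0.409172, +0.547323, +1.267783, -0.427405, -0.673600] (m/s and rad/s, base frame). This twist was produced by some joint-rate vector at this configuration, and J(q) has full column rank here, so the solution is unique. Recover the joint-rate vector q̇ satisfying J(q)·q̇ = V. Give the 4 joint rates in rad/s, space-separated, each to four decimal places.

o_n = [0.2856, 0.0824, -0.6989]
J₁: ẑ×o_n = [-0.0824, 0.2856, 0.0000], ω = ẑ
J2: z=[-0.9205, -0.3907, 0.0000] o=[0.0821, -0.1933, 0.0000] → [0.2731, -0.6434, -0.1743, -0.9205, -0.3907, 0.0000]
J3: z=[0.3791, -0.8932, -0.2419] o=[-0.2390, -0.1535, -0.6501] → [0.1007, -0.1084, 0.5580, 0.3791, -0.8932, -0.2419]
J4: z=[0.3791, -0.8932, -0.2419] o=[-0.0046, -0.0055, -0.8292] → [-0.0951, -0.1196, 0.2925, 0.3791, -0.8932, -0.2419]
q̇ = J⁺·V = [-0.4520, -1.0000, 0.3960, 0.5200]

-0.4520 -1.0000 0.3960 0.5200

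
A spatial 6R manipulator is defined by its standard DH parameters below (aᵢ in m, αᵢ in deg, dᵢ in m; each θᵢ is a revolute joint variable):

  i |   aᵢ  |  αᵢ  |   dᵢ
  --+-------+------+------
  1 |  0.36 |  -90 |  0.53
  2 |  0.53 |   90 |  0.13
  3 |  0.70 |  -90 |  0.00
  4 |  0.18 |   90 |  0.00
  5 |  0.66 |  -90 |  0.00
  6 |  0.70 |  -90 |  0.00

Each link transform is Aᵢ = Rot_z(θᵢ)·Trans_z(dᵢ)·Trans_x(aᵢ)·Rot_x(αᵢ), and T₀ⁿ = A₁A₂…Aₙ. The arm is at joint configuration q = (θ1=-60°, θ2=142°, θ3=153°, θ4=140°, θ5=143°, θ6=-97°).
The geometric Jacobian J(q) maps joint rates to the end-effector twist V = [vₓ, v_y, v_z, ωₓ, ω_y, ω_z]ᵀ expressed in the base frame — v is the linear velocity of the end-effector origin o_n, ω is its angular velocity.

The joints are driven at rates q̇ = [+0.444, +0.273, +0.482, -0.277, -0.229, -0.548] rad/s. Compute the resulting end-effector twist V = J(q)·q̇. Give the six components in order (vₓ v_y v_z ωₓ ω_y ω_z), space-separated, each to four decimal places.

o_n = [0.7825, -0.4765, 1.3247]
J₁: ẑ×o_n = [0.4765, 0.7825, -0.0000], ω = ẑ
J2: z=[0.8660, 0.5000, 0.0000] o=[0.1800, -0.3118, 0.5300] → [0.3973, -0.6882, -0.4439, 0.8660, 0.5000, 0.0000]
J3: z=[0.3078, -0.5332, -0.7880] o=[0.0838, 0.1149, 0.2037] → [-1.0637, -0.8957, 0.1905, 0.3078, -0.5332, -0.7880]
J4: z=[-0.5928, -0.7553, 0.2795] o=[0.6047, -0.1518, 0.5877] → [-0.4659, 0.4865, 0.3267, -0.5928, -0.7553, 0.2795]
J5: z=[0.2426, 0.1635, 0.9563] o=[0.4665, -0.0376, 0.6032] → [0.5377, 0.1272, -0.1581, 0.2426, 0.1635, 0.9563]
J6: z=[0.9356, 0.2213, -0.2752] o=[0.6358, -0.6721, 0.6688] → [0.1990, -0.6540, 0.1506, 0.9356, 0.2213, -0.2752]
V = J·q̇ = [-0.2958, -0.0777, -0.1662, -0.0193, -0.0700, -0.0814]

-0.2958 -0.0777 -0.1662 -0.0193 -0.0700 -0.0814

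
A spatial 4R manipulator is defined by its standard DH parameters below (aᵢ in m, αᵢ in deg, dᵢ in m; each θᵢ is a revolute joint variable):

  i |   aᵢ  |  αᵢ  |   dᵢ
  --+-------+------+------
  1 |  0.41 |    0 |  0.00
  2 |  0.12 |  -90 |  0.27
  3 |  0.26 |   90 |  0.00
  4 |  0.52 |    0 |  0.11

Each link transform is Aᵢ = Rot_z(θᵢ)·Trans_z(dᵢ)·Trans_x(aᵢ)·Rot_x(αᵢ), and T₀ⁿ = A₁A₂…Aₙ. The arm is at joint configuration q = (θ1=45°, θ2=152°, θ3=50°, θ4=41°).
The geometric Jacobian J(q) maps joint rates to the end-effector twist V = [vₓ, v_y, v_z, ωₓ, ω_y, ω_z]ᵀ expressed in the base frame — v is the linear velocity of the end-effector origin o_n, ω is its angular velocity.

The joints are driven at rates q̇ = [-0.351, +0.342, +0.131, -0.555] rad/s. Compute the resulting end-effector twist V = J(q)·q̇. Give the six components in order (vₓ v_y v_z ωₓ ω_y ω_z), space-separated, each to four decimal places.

-0.0291 0.0919 -0.2110 0.4449 -0.0010 -0.3657

o_n = [-0.2067, -0.2187, -0.1591]
J₁: ẑ×o_n = [0.2187, -0.2067, 0.0000], ω = ẑ
J2: z=[0.0000, 0.0000, 1.0000] o=[0.2899, 0.2899, 0.0000] → [0.5086, -0.4967, 0.0000, 0.0000, 0.0000, 1.0000]
J3: z=[0.2924, -0.9563, 0.0000] o=[0.1752, 0.2548, 0.2700] → [0.4103, 0.1255, -0.5037, 0.2924, -0.9563, 0.0000]
J4: z=[-0.7326, -0.2240, 0.6428] o=[0.0153, 0.2060, 0.0708] → [0.3244, -0.3112, 0.2613, -0.7326, -0.2240, 0.6428]
V = J·q̇ = [-0.0291, 0.0919, -0.2110, 0.4449, -0.0010, -0.3657]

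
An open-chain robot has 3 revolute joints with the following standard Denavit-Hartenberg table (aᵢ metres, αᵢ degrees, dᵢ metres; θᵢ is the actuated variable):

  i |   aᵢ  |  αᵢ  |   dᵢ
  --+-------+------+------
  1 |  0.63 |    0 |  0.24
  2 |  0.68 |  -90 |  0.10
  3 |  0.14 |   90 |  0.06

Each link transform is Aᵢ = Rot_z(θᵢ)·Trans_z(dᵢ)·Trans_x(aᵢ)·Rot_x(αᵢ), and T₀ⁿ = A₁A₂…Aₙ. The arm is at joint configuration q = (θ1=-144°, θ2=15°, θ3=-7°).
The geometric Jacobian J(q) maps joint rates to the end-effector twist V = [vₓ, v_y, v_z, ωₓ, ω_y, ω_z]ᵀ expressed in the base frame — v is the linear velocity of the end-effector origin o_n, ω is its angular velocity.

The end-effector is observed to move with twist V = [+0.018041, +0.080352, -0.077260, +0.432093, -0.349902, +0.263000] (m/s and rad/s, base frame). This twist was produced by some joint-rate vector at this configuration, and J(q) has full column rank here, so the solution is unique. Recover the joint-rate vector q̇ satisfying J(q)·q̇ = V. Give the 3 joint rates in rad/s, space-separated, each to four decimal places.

o_n = [-0.9784, -1.0445, 0.3571]
J₁: ẑ×o_n = [1.0445, -0.9784, 0.0000], ω = ẑ
J2: z=[0.0000, 0.0000, 1.0000] o=[-0.5097, -0.3703, 0.2400] → [0.6742, -0.4688, 0.0000, 0.0000, 0.0000, 1.0000]
J3: z=[0.7771, -0.6293, 0.0000] o=[-0.9376, -0.8988, 0.3400] → [-0.0107, -0.0133, -0.1390, 0.7771, -0.6293, 0.0000]
q̇ = J⁺·V = [-0.4140, 0.6770, 0.5560]

-0.4140 0.6770 0.5560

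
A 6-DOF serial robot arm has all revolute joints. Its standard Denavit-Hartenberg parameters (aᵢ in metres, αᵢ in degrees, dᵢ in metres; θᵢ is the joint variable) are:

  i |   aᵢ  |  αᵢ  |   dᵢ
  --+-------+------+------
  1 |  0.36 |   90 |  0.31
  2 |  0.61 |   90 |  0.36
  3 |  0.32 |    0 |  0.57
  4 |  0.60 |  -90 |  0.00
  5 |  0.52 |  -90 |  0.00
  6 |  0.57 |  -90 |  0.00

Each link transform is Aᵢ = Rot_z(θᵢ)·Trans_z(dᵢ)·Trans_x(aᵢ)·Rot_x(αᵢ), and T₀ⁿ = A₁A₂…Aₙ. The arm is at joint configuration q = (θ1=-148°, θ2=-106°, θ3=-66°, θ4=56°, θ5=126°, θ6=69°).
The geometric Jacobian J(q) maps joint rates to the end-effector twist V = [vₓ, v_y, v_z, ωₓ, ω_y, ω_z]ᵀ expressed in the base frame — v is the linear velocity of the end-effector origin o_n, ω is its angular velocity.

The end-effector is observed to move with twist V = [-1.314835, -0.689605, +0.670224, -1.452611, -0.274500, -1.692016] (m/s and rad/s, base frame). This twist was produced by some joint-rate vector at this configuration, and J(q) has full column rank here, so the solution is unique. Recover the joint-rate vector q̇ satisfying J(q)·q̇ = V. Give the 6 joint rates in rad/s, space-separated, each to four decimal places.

o_n = [0.1311, -0.4919, -0.4820]
J₁: ẑ×o_n = [0.4919, 0.1311, -0.0000], ω = ẑ
J2: z=[-0.5299, 0.8480, 0.0000] o=[-0.3053, -0.1908, 0.3100] → [-0.6717, -0.4197, -0.2105, -0.5299, 0.8480, 0.0000]
J3: z=[0.8152, 0.5094, 0.2756] o=[-0.3535, 0.2036, -0.2764] → [0.0870, 0.3012, -0.8139, 0.8152, 0.5094, 0.2756]
J4: z=[0.8152, 0.5094, 0.2756] o=[0.2965, 0.2651, -0.2444] → [0.0876, 0.1482, -0.5328, 0.8152, 0.5094, 0.2756]
J5: z=[-0.4813, 0.8605, -0.1669] o=[0.4899, 0.2630, -0.8124] → [0.1582, 0.2189, 0.6720, -0.4813, 0.8605, -0.1669]
J6: z=[0.2185, 0.3022, 0.9279] o=[0.0484, 0.0498, -0.6390] → [0.5500, 0.0425, -0.1433, 0.2185, 0.3022, 0.9279]
q̇ = J⁺·V = [-0.8020, 0.6940, -0.4720, -0.7370, -0.0720, -0.6130]

-0.8020 0.6940 -0.4720 -0.7370 -0.0720 -0.6130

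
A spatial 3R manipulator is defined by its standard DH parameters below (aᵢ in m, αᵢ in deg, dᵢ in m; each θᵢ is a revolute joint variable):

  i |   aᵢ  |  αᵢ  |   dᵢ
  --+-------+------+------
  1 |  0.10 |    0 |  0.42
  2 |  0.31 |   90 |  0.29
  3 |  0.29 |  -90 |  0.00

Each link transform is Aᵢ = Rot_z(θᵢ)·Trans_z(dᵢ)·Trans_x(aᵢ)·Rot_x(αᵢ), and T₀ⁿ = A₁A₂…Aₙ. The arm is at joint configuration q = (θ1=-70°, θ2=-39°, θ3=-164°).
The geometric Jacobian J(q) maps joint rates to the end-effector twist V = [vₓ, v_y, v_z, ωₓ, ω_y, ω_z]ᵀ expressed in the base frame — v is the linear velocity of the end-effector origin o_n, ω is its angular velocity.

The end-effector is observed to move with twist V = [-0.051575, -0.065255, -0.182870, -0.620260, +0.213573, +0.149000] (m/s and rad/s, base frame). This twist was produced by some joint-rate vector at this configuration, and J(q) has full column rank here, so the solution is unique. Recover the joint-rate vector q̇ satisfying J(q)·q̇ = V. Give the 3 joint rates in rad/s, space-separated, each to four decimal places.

o_n = [0.0240, -0.1235, 0.6301]
J₁: ẑ×o_n = [0.1235, 0.0240, -0.0000], ω = ẑ
J2: z=[0.0000, 0.0000, 1.0000] o=[0.0342, -0.0940, 0.4200] → [0.0295, -0.0102, 0.0000, 0.0000, 0.0000, 1.0000]
J3: z=[-0.9455, 0.3256, 0.0000] o=[-0.0667, -0.3871, 0.7100] → [-0.0260, -0.0756, -0.2788, -0.9455, 0.3256, 0.0000]
q̇ = J⁺·V = [-0.4140, 0.5630, 0.6560]

-0.4140 0.5630 0.6560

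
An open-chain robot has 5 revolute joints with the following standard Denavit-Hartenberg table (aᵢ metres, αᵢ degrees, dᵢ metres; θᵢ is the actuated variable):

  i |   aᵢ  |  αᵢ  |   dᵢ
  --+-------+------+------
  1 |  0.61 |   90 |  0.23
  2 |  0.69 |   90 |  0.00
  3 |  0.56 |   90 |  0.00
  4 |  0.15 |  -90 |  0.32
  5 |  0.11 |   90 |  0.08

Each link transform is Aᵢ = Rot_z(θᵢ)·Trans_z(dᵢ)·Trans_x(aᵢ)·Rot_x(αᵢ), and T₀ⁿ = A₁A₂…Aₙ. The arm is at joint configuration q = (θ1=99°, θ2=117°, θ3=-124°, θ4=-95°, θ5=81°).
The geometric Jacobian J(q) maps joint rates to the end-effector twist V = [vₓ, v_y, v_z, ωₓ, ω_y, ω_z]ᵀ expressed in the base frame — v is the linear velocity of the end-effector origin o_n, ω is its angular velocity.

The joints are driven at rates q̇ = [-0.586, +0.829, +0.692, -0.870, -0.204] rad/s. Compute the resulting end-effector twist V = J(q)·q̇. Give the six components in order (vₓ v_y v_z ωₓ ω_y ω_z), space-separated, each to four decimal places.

-0.0027 -0.0567 0.0942 0.4651 0.3302 0.4801

o_n = [-0.4546, 0.3131, 0.2984]
J₁: ẑ×o_n = [-0.3131, -0.4546, 0.0000], ω = ẑ
J2: z=[0.9877, 0.1564, 0.0000] o=[-0.0954, 0.6025, 0.2300] → [0.0107, -0.0676, -0.2296, 0.9877, 0.1564, 0.0000]
J3: z=[-0.1394, 0.8800, 0.4540] o=[-0.0464, 0.2931, 0.8448] → [-0.4899, -0.2615, 0.3565, -0.1394, 0.8800, 0.4540]
J4: z=[0.4934, 0.4592, -0.7387] o=[-0.5272, 0.3609, 0.5658] → [-0.1581, 0.0783, -0.0569, 0.4934, 0.4592, -0.7387]
J5: z=[-0.8431, 0.0439, -0.5359] o=[-0.3373, 0.3747, 0.2681] → [-0.0317, 0.0885, 0.0571, -0.8431, 0.0439, -0.5359]
V = J·q̇ = [-0.0027, -0.0567, 0.0942, 0.4651, 0.3302, 0.4801]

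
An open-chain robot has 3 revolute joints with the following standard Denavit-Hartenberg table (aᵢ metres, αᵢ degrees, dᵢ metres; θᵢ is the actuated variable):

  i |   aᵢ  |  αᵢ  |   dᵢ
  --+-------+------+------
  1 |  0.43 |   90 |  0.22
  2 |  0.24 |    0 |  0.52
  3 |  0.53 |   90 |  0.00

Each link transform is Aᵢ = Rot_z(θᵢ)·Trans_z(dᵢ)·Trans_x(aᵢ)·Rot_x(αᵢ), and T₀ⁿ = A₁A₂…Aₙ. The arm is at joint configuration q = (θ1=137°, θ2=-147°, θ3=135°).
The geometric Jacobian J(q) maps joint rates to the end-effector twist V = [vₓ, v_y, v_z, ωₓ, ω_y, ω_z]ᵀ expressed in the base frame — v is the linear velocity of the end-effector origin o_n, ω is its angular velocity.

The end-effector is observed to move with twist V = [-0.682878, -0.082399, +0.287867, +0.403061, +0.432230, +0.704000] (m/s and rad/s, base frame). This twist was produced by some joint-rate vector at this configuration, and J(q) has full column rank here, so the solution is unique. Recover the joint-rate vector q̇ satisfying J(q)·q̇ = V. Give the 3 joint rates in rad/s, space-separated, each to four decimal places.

0.7040 0.0920 0.4990

o_n = [-0.1918, 0.8899, -0.0209]
J₁: ẑ×o_n = [-0.8899, -0.1918, 0.0000], ω = ẑ
J2: z=[0.6820, 0.7314, 0.0000] o=[-0.3145, 0.2933, 0.2200] → [-0.1762, 0.1643, 0.3171, 0.6820, 0.7314, 0.0000]
J3: z=[0.6820, 0.7314, 0.0000] o=[0.1874, 0.5363, 0.0893] → [-0.0806, 0.0752, 0.5184, 0.6820, 0.7314, 0.0000]
q̇ = J⁺·V = [0.7040, 0.0920, 0.4990]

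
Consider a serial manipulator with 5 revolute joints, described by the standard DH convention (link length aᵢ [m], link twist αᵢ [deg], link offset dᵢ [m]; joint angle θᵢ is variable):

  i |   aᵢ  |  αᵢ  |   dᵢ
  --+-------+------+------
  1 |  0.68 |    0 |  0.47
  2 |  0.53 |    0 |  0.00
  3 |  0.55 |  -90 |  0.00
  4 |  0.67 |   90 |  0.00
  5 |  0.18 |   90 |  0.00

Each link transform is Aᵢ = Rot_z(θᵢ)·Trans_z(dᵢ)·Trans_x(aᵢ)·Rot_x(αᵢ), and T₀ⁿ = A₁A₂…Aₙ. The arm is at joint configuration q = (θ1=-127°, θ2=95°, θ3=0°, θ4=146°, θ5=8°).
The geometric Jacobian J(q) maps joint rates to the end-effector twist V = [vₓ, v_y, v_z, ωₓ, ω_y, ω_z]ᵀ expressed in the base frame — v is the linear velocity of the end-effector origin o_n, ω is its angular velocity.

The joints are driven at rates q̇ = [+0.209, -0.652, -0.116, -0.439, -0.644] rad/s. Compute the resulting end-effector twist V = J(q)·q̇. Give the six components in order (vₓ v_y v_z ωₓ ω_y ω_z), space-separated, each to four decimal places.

0.1508 -0.4200 -0.3177 -0.5380 -0.1815 -0.0251

o_n = [-0.0764, -0.7215, -0.0043]
J₁: ẑ×o_n = [0.7215, -0.0764, 0.0000], ω = ẑ
J2: z=[0.0000, 0.0000, 1.0000] o=[-0.4092, -0.5431, 0.4700] → [0.1784, 0.3328, -0.0000, 0.0000, 0.0000, 1.0000]
J3: z=[0.0000, 0.0000, 1.0000] o=[0.0402, -0.8239, 0.4700] → [-0.1024, -0.1167, 0.0000, 0.0000, 0.0000, 1.0000]
J4: z=[0.5299, 0.8480, 0.0000] o=[0.5067, -1.1154, 0.4700] → [-0.4023, 0.2514, 0.7032, 0.5299, 0.8480, 0.0000]
J5: z=[0.4742, -0.2963, -0.8290] o=[0.0356, -0.8210, 0.0953] → [0.1121, 0.1402, 0.0140, 0.4742, -0.2963, -0.8290]
V = J·q̇ = [0.1508, -0.4200, -0.3177, -0.5380, -0.1815, -0.0251]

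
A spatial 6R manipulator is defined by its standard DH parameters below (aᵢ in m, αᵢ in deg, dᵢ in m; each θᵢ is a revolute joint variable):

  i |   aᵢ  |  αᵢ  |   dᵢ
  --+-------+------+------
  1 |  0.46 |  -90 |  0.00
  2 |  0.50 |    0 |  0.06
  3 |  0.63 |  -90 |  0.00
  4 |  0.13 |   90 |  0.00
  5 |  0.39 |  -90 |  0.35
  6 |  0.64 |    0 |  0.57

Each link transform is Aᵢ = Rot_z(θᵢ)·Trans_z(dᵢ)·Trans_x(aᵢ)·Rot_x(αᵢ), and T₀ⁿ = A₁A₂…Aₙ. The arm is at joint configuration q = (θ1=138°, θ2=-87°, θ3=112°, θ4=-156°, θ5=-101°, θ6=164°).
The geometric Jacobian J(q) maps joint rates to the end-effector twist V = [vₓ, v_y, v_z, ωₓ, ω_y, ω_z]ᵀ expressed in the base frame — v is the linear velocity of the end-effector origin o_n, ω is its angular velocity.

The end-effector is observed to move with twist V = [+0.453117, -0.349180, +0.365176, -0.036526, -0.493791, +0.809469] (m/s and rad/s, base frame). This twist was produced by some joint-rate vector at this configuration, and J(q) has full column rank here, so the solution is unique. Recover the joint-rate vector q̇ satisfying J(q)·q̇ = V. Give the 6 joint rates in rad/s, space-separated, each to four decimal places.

o_n = [-0.3855, 0.0788, 0.4439]
J₁: ẑ×o_n = [-0.0788, -0.3855, 0.0000], ω = ẑ
J2: z=[-0.6691, -0.7431, 0.0000] o=[-0.3418, 0.3078, 0.0000] → [-0.3299, 0.2970, 0.1208, -0.6691, -0.7431, 0.0000]
J3: z=[-0.6691, -0.7431, 0.0000] o=[-0.4014, 0.2807, 0.4993] → [0.0412, -0.0371, 0.1470, -0.6691, -0.7431, 0.0000]
J4: z=[0.3141, -0.2828, -0.9063] o=[-0.8258, 0.6628, 0.2331] → [-0.5889, -0.4653, -0.0589, 0.3141, -0.2828, -0.9063]
J5: z=[0.8852, 0.4322, 0.1719] o=[-0.7812, 0.5515, 0.2833] → [0.1507, -0.0742, -0.5894, 0.8852, 0.4322, 0.1719]
J6: z=[0.2769, -0.7866, 0.5519] o=[-0.6171, 0.8747, 0.6617] → [0.6105, 0.1881, -0.0382, 0.2769, -0.7866, 0.5519]
q̇ = J⁺·V = [0.6630, -0.7580, 0.1150, 0.1370, -0.8080, 0.7420]

0.6630 -0.7580 0.1150 0.1370 -0.8080 0.7420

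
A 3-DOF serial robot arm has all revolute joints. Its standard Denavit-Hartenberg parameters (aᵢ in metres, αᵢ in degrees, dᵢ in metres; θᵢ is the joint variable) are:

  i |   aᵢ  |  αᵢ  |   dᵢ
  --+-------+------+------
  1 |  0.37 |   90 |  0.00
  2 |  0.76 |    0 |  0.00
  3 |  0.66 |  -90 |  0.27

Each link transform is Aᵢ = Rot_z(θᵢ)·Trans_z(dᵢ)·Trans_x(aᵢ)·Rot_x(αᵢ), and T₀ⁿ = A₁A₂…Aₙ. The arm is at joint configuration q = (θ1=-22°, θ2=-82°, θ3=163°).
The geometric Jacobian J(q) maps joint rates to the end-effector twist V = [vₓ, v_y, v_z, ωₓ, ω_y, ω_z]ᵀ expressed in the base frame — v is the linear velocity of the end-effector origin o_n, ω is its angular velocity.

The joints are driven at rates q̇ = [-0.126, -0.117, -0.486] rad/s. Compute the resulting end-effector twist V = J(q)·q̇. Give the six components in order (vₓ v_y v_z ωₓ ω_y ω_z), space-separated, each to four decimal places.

o_n = [0.4357, -0.4672, -0.1007]
J₁: ẑ×o_n = [0.4672, 0.4357, -0.0000], ω = ẑ
J2: z=[-0.3746, -0.9272, 0.0000] o=[0.3431, -0.1386, 0.0000] → [0.0934, -0.0377, 0.2090, -0.3746, -0.9272, 0.0000]
J3: z=[-0.3746, -0.9272, 0.0000] o=[0.4411, -0.1782, -0.7526] → [-0.6044, 0.2442, 0.1032, -0.3746, -0.9272, 0.0000]
V = J·q̇ = [0.2239, -0.1692, -0.0746, 0.2259, 0.5591, -0.1260]

0.2239 -0.1692 -0.0746 0.2259 0.5591 -0.1260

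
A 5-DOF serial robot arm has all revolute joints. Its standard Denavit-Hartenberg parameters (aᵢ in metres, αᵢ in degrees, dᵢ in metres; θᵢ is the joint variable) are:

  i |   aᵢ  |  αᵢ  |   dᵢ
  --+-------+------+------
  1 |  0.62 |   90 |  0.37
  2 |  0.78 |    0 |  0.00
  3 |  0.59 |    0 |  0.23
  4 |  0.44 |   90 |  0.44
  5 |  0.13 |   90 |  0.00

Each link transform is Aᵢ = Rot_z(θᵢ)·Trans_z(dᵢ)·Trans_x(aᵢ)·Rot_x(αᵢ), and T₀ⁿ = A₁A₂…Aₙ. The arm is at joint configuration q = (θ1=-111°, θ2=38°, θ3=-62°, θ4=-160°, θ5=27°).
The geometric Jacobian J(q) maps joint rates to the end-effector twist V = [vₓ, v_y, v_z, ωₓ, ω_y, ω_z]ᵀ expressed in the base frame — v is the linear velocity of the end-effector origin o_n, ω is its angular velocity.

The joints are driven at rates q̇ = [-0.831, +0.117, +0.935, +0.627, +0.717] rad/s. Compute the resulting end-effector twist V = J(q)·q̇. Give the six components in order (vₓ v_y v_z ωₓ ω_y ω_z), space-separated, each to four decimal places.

o_n = [-1.1175, -0.8769, 0.6490]
J₁: ẑ×o_n = [0.8769, -1.1175, 0.0000], ω = ẑ
J2: z=[-0.9336, 0.3584, 0.0000] o=[-0.2222, -0.5788, 0.3700] → [0.1000, 0.2605, 0.5992, -0.9336, 0.3584, 0.0000]
J3: z=[-0.9336, 0.3584, 0.0000] o=[-0.4425, -1.1526, 0.8502] → [-0.0721, -0.1878, -0.0155, -0.9336, 0.3584, 0.0000]
J4: z=[-0.9336, 0.3584, 0.0000] o=[-0.8503, -1.5734, 0.6102] → [0.0139, 0.0362, -0.5545, -0.9336, 0.3584, 0.0000]
J5: z=[-0.0250, -0.0651, 0.9976] o=[-1.1038, -1.0060, 0.6409] → [-0.1292, -0.0135, -0.0041, -0.0250, -0.0651, 0.9976]
V = J·q̇ = [-0.8684, 0.7965, -0.2950, -1.5854, 0.5550, -0.1157]

-0.8684 0.7965 -0.2950 -1.5854 0.5550 -0.1157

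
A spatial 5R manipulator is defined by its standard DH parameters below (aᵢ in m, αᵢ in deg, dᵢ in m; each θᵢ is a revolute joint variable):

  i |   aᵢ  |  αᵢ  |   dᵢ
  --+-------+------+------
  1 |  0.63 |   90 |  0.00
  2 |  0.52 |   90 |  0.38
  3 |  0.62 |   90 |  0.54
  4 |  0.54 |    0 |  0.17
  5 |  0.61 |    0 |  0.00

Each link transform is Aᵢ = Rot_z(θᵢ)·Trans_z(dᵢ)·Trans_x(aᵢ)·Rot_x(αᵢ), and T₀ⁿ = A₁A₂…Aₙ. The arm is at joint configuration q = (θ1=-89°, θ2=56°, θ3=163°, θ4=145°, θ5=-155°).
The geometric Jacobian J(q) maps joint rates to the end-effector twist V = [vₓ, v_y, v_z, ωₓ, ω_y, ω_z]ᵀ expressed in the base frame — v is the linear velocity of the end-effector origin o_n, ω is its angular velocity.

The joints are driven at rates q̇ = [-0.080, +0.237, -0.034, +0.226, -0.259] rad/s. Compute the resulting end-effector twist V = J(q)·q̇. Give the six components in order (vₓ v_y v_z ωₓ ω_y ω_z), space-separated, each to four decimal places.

-0.0937 -0.0203 0.2592 -0.2060 0.0300 -0.0690

o_n = [-0.7500, -1.1622, -0.5607]
J₁: ẑ×o_n = [1.1622, -0.7500, 0.0000], ω = ẑ
J2: z=[-0.9998, -0.0175, 0.0000] o=[0.0110, -0.6299, 0.0000] → [0.0098, -0.5607, 0.5190, -0.9998, -0.0175, 0.0000]
J3: z=[0.0145, -0.8289, -0.5592] o=[-0.3639, -0.9273, 0.4311] → [0.6908, 0.2303, -0.3235, 0.0145, -0.8289, -0.5592]
J4: z=[-0.9533, -0.1802, 0.2424] o=[-0.5431, -1.0465, -0.3624] → [0.0638, -0.2392, 0.0730, -0.9533, -0.1802, 0.2424]
J5: z=[-0.9533, -0.1802, 0.2424] o=[-0.5672, -1.5682, -0.1437] → [-0.0233, -0.4419, -0.4199, -0.9533, -0.1802, 0.2424]
V = J·q̇ = [-0.0937, -0.0203, 0.2592, -0.2060, 0.0300, -0.0690]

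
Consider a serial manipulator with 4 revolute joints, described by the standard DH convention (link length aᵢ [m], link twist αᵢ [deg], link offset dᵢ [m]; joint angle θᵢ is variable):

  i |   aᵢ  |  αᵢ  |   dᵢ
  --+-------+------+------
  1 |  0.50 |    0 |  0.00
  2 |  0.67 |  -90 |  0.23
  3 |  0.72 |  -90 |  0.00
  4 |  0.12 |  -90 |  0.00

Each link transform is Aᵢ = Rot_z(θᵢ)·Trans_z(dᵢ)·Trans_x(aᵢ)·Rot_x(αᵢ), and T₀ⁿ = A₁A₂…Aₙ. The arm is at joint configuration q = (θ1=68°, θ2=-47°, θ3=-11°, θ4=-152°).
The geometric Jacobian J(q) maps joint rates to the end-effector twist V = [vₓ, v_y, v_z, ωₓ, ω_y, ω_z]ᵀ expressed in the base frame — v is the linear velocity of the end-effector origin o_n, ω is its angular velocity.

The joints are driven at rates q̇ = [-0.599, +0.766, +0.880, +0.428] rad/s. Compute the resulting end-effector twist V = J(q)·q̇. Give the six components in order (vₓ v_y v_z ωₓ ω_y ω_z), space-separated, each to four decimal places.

0.2948 0.1706 -0.5258 -0.2391 0.8508 -0.2531

o_n = [1.3553, 0.9723, 0.3472]
J₁: ẑ×o_n = [-0.9723, 1.3553, 0.0000], ω = ẑ
J2: z=[0.0000, 0.0000, 1.0000] o=[0.1873, 0.4636, 0.0000] → [-0.5087, 1.1680, 0.0000, 0.0000, 0.0000, 1.0000]
J3: z=[-0.3584, 0.9336, 0.0000] o=[0.8128, 0.7037, 0.2300] → [0.1094, 0.0420, -0.6028, -0.3584, 0.9336, 0.0000]
J4: z=[0.1781, 0.0684, -0.9816] o=[1.4726, 0.9570, 0.3674] → [0.0137, 0.1187, 0.0107, 0.1781, 0.0684, -0.9816]
V = J·q̇ = [0.2948, 0.1706, -0.5258, -0.2391, 0.8508, -0.2531]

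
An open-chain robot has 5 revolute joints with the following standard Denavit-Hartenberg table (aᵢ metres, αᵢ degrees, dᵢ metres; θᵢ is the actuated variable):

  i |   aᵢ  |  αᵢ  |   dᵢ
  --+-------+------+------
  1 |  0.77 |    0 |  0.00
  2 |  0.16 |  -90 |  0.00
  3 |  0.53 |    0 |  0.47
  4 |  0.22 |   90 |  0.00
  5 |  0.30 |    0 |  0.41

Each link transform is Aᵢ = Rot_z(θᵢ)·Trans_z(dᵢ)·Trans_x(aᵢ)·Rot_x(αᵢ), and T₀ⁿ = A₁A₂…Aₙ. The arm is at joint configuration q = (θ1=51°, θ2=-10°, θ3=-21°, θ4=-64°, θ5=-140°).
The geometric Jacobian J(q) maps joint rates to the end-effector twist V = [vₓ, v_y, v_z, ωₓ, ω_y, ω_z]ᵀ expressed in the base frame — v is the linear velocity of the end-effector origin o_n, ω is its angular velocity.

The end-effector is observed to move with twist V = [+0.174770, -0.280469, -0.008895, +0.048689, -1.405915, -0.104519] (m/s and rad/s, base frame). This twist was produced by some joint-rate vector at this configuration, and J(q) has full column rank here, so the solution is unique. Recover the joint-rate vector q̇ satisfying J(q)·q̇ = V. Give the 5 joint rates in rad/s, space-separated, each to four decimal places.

o_n = [0.4880, 0.9686, 0.2159]
J₁: ẑ×o_n = [-0.9686, 0.4880, 0.0000], ω = ẑ
J2: z=[0.0000, 0.0000, 1.0000] o=[0.4846, 0.5984, 0.0000] → [-0.3702, 0.0034, 0.0000, 0.0000, 0.0000, 1.0000]
J3: z=[-0.6561, 0.7547, 0.0000] o=[0.6053, 0.7034, 0.0000] → [0.1629, 0.1416, -0.0855, -0.6561, 0.7547, 0.0000]
J4: z=[-0.6561, 0.7547, 0.0000] o=[0.6704, 1.3827, 0.1899] → [0.0196, 0.0170, 0.4093, -0.6561, 0.7547, 0.0000]
J5: z=[-0.7518, -0.6536, 0.0872] o=[0.6849, 1.3953, 0.4091] → [0.1635, -0.1624, 0.1921, -0.7518, -0.6536, 0.0872]
q̇ = J⁺·V = [-0.1020, -0.0800, -0.5410, -0.5520, 0.8890]

-0.1020 -0.0800 -0.5410 -0.5520 0.8890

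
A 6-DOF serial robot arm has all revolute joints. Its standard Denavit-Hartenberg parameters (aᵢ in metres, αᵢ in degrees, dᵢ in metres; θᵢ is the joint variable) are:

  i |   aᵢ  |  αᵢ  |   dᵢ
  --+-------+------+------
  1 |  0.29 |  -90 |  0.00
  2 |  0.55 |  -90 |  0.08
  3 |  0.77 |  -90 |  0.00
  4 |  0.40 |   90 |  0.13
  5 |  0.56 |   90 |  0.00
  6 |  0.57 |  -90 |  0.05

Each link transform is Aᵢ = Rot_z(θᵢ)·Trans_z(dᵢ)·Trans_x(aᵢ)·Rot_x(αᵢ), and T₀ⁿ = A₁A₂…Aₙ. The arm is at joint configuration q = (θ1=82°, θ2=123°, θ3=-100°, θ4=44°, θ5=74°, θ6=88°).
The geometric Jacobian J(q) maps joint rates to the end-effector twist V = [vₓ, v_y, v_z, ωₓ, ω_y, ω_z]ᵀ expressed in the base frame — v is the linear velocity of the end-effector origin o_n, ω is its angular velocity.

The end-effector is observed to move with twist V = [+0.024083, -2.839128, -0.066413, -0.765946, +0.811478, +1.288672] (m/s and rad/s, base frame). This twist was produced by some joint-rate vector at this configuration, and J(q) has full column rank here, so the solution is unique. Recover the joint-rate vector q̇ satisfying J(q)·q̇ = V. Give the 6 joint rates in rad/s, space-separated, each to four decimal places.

o_n = [-1.7874, 0.0404, -0.7910]
J₁: ẑ×o_n = [-0.0404, -1.7874, 0.0000], ω = ẑ
J2: z=[-0.9903, 0.1392, 0.0000] o=[0.0404, 0.2872, 0.0000] → [-0.1101, -0.7833, 0.4988, -0.9903, 0.1392, 0.0000]
J3: z=[-0.1167, -0.8305, 0.5446] o=[-0.0806, 0.0017, -0.4613] → [0.2528, -0.9681, -1.4221, -0.1167, -0.8305, 0.5446]
J4: z=[-0.2466, -0.5070, -0.8259] o=[-0.8213, 0.1793, -0.3491] → [0.1093, 0.6889, -0.4555, -0.2466, -0.5070, -0.8259]
J5: z=[-0.7523, -0.4372, 0.4929] o=[-1.0978, 0.4106, -0.5659] → [0.2809, -0.5093, -0.0230, -0.7523, -0.4372, 0.4929]
J6: z=[-0.5193, 0.8538, -0.0353] o=[-1.3248, 0.2523, -1.0528] → [0.2160, 0.1523, 0.5050, -0.5193, 0.8538, -0.0353]
q̇ = J⁺·V = [0.8810, 0.8720, 0.8520, -0.4430, -0.7870, 0.9710]

0.8810 0.8720 0.8520 -0.4430 -0.7870 0.9710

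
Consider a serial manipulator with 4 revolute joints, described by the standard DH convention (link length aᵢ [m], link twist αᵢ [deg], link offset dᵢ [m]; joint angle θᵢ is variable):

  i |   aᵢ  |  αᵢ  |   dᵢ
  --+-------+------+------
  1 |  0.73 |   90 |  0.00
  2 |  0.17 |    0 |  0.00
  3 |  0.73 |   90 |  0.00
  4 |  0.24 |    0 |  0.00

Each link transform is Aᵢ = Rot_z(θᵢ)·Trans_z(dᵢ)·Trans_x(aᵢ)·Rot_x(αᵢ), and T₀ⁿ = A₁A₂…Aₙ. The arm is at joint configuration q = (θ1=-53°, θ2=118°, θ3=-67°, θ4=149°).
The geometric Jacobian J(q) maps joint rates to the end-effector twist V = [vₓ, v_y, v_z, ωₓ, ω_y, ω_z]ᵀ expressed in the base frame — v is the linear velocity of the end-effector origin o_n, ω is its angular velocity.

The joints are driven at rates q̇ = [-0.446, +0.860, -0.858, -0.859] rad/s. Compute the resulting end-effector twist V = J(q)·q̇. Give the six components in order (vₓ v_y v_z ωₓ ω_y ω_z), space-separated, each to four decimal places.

-0.5614 -0.2750 0.0145 -0.4033 0.5319 0.0946

o_n = [0.4911, -0.8572, 0.5575]
J₁: ẑ×o_n = [0.8572, 0.4911, -0.0000], ω = ẑ
J2: z=[-0.7986, -0.6018, 0.0000] o=[0.4393, -0.5830, 0.0000] → [-0.3355, 0.4453, 0.2501, -0.7986, -0.6018, 0.0000]
J3: z=[-0.7986, -0.6018, 0.0000] o=[0.3913, -0.5193, 0.1501] → [-0.2452, 0.3254, 0.3299, -0.7986, -0.6018, 0.0000]
J4: z=[0.4677, -0.6207, -0.6293] o=[0.6678, -0.8862, 0.7174] → [0.1175, 0.1859, -0.0961, 0.4677, -0.6207, -0.6293]
V = J·q̇ = [-0.5614, -0.2750, 0.0145, -0.4033, 0.5319, 0.0946]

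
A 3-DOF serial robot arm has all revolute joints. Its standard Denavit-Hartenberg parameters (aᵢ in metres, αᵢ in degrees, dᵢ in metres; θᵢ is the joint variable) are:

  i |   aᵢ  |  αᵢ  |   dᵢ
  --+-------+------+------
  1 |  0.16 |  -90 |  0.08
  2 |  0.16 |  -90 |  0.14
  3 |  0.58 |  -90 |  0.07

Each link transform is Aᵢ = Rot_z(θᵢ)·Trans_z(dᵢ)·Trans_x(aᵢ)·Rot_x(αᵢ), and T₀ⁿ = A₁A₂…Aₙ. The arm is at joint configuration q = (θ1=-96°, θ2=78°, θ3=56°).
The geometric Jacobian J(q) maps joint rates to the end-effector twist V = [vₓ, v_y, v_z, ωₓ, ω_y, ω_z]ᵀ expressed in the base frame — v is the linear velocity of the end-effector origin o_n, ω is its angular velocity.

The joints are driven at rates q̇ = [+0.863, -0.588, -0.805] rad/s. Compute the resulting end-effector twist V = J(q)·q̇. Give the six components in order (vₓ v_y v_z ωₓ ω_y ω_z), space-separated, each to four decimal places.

o_n = [-0.3591, -0.1555, -0.4083]
J₁: ẑ×o_n = [0.1555, -0.3591, 0.0000], ω = ẑ
J2: z=[0.9945, -0.1045, 0.0000] o=[-0.0167, -0.1591, 0.0800] → [0.0510, 0.4856, -0.0322, 0.9945, -0.1045, 0.0000]
J3: z=[0.1022, 0.9728, -0.2079] o=[0.1190, -0.2068, -0.0765] → [-0.3121, 0.1333, 0.4703, 0.1022, 0.9728, -0.2079]
V = J·q̇ = [0.3555, -0.7028, -0.3597, -0.6671, -0.7216, 1.0304]

0.3555 -0.7028 -0.3597 -0.6671 -0.7216 1.0304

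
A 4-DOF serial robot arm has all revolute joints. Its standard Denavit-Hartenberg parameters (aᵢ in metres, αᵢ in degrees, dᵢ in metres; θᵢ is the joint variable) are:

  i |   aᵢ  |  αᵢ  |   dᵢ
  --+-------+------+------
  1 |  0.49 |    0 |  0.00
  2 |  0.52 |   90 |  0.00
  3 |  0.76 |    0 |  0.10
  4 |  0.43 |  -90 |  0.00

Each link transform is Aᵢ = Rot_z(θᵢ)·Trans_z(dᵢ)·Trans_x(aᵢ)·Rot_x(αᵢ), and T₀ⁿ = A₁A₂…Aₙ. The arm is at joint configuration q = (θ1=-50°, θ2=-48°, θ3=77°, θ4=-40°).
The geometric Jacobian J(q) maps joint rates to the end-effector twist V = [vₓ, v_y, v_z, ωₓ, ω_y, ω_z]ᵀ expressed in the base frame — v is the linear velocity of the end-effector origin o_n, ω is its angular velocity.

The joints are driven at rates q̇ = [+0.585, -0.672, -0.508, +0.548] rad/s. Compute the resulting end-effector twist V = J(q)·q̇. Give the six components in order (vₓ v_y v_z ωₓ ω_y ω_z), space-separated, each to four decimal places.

0.0808 -0.1569 -0.0731 -0.0396 0.0056 -0.0870

o_n = [0.0720, -1.3858, 0.9993]
J₁: ẑ×o_n = [1.3858, 0.0720, -0.0000], ω = ẑ
J2: z=[0.0000, 0.0000, 1.0000] o=[0.3150, -0.3754, 0.0000] → [1.0104, -0.2430, 0.0000, 0.0000, 0.0000, 1.0000]
J3: z=[-0.9903, 0.1392, 0.0000] o=[0.2426, -0.8903, 0.0000] → [0.1391, 0.9896, 0.5144, -0.9903, 0.1392, 0.0000]
J4: z=[-0.9903, 0.1392, 0.0000] o=[0.1198, -1.0457, 0.7405] → [0.0360, 0.2563, 0.3434, -0.9903, 0.1392, 0.0000]
V = J·q̇ = [0.0808, -0.1569, -0.0731, -0.0396, 0.0056, -0.0870]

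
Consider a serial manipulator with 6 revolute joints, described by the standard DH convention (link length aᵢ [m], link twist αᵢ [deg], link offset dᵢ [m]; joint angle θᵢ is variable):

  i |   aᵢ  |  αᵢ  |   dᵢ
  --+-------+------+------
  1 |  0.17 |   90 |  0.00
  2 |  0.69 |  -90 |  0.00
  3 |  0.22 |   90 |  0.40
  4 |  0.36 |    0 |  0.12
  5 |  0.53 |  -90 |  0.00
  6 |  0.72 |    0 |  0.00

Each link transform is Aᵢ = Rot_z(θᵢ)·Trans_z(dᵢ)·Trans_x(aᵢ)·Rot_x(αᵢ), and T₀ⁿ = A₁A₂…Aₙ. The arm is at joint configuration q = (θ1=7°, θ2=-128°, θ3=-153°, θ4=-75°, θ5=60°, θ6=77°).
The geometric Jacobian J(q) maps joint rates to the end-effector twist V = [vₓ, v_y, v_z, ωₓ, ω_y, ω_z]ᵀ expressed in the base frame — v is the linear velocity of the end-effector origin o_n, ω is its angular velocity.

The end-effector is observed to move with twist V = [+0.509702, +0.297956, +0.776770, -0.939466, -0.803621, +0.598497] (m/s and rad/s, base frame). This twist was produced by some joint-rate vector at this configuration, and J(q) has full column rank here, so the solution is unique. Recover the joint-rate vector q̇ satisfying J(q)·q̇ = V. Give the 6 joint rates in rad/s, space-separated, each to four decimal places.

-0.0300 0.7630 -0.6010 0.1960 -0.1880 -0.6190

o_n = [0.1384, -0.9540, 0.0155]
J₁: ẑ×o_n = [0.9540, 0.1384, -0.0000], ω = ẑ
J2: z=[0.1219, -0.9925, 0.0000] o=[0.1687, 0.0207, 0.0000] → [-0.0154, -0.0019, -0.1488, 0.1219, -0.9925, 0.0000]
J3: z=[0.7821, 0.0960, -0.6157] o=[-0.2529, -0.0311, -0.5437] → [-0.5145, -0.6783, -0.7595, 0.7821, 0.0960, -0.6157]
J4: z=[0.1688, 0.9184, 0.3577] o=[0.1919, -0.0771, -0.6355] → [0.9116, -0.1290, -0.0990, 0.1688, 0.9184, 0.3577]
J5: z=[0.1688, 0.9184, 0.3577] o=[-0.0039, -0.0360, -0.3131] → [0.6302, -0.0045, -0.2858, 0.1688, 0.9184, 0.3577]
J6: z=[0.9107, -0.0066, -0.4130] o=[0.1958, -0.2456, 0.1308] → [-0.2918, 0.1287, -0.6455, 0.9107, -0.0066, -0.4130]
q̇ = J⁺·V = [-0.0300, 0.7630, -0.6010, 0.1960, -0.1880, -0.6190]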